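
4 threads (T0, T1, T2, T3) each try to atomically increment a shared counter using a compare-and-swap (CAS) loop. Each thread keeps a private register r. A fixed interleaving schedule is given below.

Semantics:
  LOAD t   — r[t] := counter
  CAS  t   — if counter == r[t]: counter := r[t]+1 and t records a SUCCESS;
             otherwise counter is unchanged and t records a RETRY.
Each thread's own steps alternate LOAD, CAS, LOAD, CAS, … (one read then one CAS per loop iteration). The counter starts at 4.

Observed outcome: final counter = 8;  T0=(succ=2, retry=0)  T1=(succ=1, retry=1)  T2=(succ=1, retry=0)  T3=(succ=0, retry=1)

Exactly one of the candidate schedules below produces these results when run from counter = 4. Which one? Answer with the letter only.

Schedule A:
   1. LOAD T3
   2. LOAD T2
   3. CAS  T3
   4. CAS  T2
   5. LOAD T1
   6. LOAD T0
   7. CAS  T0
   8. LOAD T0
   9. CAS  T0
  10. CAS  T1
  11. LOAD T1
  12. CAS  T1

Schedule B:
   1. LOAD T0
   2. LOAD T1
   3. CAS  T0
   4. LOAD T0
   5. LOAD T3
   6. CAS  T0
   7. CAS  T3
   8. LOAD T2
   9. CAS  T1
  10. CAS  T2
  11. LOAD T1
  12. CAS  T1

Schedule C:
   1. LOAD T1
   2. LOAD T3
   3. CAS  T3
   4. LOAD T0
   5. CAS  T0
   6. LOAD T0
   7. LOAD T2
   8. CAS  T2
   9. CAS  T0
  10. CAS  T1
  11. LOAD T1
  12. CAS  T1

B

Run B:
#1 T0 reads 4
#2 T1 reads 4
#3 T0 CAS(4→5) writes; counter now 5
#4 T0 reads 5
#5 T3 reads 5
#6 T0 CAS(5→6) writes; counter now 6
#7 T3 CAS(5→6) fails; counter now 6
#8 T2 reads 6
#9 T1 CAS(4→5) fails; counter now 6
#10 T2 CAS(6→7) writes; counter now 7
#11 T1 reads 7
#12 T1 CAS(7→8) writes; counter now 8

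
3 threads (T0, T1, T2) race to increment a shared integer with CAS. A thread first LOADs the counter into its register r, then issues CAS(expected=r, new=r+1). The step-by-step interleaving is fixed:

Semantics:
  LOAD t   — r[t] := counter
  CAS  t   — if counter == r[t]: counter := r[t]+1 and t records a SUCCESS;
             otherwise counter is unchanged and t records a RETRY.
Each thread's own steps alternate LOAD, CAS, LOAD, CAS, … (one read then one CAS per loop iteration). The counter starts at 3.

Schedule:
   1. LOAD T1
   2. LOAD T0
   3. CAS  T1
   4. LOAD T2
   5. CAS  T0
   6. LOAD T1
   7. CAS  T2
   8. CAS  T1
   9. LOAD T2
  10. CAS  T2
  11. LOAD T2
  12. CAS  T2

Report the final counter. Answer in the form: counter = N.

T1 LOAD — after: cnt=3, r=3 — load
T0 LOAD — after: cnt=3, r=3 — load
T1 CAS — after: cnt=4, r=3 — ok
T2 LOAD — after: cnt=4, r=4 — load
T0 CAS — after: cnt=4, r=3 — retry
T1 LOAD — after: cnt=4, r=4 — load
T2 CAS — after: cnt=5, r=4 — ok
T1 CAS — after: cnt=5, r=4 — retry
T2 LOAD — after: cnt=5, r=5 — load
T2 CAS — after: cnt=6, r=5 — ok
T2 LOAD — after: cnt=6, r=6 — load
T2 CAS — after: cnt=7, r=6 — ok

counter = 7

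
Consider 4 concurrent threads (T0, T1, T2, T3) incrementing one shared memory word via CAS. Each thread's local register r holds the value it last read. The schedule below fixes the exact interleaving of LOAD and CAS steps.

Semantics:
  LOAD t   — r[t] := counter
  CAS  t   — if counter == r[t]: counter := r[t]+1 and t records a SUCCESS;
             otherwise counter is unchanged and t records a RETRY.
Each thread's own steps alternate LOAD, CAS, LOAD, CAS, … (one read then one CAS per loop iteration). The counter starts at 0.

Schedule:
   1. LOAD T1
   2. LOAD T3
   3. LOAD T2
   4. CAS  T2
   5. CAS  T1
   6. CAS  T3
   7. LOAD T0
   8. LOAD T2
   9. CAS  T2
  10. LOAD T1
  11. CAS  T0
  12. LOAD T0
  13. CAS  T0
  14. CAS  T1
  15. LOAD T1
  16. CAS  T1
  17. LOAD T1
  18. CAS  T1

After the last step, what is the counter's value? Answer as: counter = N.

counter = 5

1. LOAD T1 → mem=0 r[T1]=0 [LOAD]
2. LOAD T3 → mem=0 r[T3]=0 [LOAD]
3. LOAD T2 → mem=0 r[T2]=0 [LOAD]
4. CAS T2 → mem=1 r[T2]=0 [OK]
5. CAS T1 → mem=1 r[T1]=0 [RETRY]
6. CAS T3 → mem=1 r[T3]=0 [RETRY]
7. LOAD T0 → mem=1 r[T0]=1 [LOAD]
8. LOAD T2 → mem=1 r[T2]=1 [LOAD]
9. CAS T2 → mem=2 r[T2]=1 [OK]
10. LOAD T1 → mem=2 r[T1]=2 [LOAD]
11. CAS T0 → mem=2 r[T0]=1 [RETRY]
12. LOAD T0 → mem=2 r[T0]=2 [LOAD]
13. CAS T0 → mem=3 r[T0]=2 [OK]
14. CAS T1 → mem=3 r[T1]=2 [RETRY]
15. LOAD T1 → mem=3 r[T1]=3 [LOAD]
16. CAS T1 → mem=4 r[T1]=3 [OK]
17. LOAD T1 → mem=4 r[T1]=4 [LOAD]
18. CAS T1 → mem=5 r[T1]=4 [OK]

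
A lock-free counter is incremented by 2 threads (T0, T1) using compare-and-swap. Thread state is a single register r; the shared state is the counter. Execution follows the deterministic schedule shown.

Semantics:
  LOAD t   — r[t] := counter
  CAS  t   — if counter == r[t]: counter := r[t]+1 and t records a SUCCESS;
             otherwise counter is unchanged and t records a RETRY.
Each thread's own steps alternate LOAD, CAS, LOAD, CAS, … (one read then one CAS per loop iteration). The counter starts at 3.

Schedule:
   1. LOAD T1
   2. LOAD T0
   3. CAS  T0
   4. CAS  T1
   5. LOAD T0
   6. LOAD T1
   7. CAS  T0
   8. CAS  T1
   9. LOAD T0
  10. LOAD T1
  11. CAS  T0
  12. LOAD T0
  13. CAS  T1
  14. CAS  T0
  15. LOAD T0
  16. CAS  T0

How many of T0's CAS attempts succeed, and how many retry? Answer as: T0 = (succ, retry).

T0 = (5, 0)

   1) LOAD T1:  M=3  r_T1=3
   2) LOAD T0:  M=3  r_T0=3
   3) CAS  T0:  M=4  r_T0=3 ✓
   4) CAS  T1:  M=4  r_T1=3 ✗
   5) LOAD T0:  M=4  r_T0=4
   6) LOAD T1:  M=4  r_T1=4
   7) CAS  T0:  M=5  r_T0=4 ✓
   8) CAS  T1:  M=5  r_T1=4 ✗
   9) LOAD T0:  M=5  r_T0=5
  10) LOAD T1:  M=5  r_T1=5
  11) CAS  T0:  M=6  r_T0=5 ✓
  12) LOAD T0:  M=6  r_T0=6
  13) CAS  T1:  M=6  r_T1=5 ✗
  14) CAS  T0:  M=7  r_T0=6 ✓
  15) LOAD T0:  M=7  r_T0=7
  16) CAS  T0:  M=8  r_T0=7 ✓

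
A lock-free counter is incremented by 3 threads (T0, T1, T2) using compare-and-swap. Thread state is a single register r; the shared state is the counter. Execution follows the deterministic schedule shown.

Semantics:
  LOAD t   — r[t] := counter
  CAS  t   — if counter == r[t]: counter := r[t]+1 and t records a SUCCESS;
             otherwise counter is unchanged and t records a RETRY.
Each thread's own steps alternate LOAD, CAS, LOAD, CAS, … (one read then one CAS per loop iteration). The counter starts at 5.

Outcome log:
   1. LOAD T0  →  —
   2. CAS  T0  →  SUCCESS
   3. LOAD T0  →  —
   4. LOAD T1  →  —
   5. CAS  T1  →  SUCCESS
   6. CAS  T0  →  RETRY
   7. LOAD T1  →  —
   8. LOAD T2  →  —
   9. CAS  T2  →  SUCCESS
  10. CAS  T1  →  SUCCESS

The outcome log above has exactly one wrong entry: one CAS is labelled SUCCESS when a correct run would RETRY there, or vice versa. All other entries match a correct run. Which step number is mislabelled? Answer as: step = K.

step = 10

Reference trace:
[1] T0.load  rd  (counter 5, T0.r 5)
[2] T0.cas  hit  (counter 6, T0.r 5)
[3] T0.load  rd  (counter 6, T0.r 6)
[4] T1.load  rd  (counter 6, T1.r 6)
[5] T1.cas  hit  (counter 7, T1.r 6)
[6] T0.cas  miss  (counter 7, T0.r 6)
[7] T1.load  rd  (counter 7, T1.r 7)
[8] T2.load  rd  (counter 7, T2.r 7)
[9] T2.cas  hit  (counter 8, T2.r 7)
[10] T1.cas  miss  (counter 8, T1.r 7)
Flip is step 10.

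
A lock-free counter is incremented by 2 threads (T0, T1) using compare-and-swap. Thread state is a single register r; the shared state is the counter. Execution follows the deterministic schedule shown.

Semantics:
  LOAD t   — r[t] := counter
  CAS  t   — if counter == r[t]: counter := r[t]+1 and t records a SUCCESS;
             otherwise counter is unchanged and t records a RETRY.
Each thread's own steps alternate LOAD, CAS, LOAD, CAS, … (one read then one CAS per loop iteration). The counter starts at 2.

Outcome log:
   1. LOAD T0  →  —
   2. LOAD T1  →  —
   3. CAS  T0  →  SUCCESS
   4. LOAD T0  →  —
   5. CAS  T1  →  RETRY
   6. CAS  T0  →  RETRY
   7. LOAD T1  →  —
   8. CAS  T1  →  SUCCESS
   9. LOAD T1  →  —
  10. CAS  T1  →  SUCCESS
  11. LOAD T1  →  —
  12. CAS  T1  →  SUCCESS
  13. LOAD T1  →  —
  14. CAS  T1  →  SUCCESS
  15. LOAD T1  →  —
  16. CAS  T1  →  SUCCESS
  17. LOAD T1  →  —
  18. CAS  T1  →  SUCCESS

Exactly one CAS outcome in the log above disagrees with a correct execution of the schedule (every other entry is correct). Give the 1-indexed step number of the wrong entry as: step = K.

step = 6

Reference trace:
T0 LOAD — after: cnt=2, r=2 — load
T1 LOAD — after: cnt=2, r=2 — load
T0 CAS — after: cnt=3, r=2 — ok
T0 LOAD — after: cnt=3, r=3 — load
T1 CAS — after: cnt=3, r=2 — retry
T0 CAS — after: cnt=4, r=3 — ok
T1 LOAD — after: cnt=4, r=4 — load
T1 CAS — after: cnt=5, r=4 — ok
T1 LOAD — after: cnt=5, r=5 — load
T1 CAS — after: cnt=6, r=5 — ok
T1 LOAD — after: cnt=6, r=6 — load
T1 CAS — after: cnt=7, r=6 — ok
T1 LOAD — after: cnt=7, r=7 — load
T1 CAS — after: cnt=8, r=7 — ok
T1 LOAD — after: cnt=8, r=8 — load
T1 CAS — after: cnt=9, r=8 — ok
T1 LOAD — after: cnt=9, r=9 — load
T1 CAS — after: cnt=10, r=9 — ok
Flip is step 6.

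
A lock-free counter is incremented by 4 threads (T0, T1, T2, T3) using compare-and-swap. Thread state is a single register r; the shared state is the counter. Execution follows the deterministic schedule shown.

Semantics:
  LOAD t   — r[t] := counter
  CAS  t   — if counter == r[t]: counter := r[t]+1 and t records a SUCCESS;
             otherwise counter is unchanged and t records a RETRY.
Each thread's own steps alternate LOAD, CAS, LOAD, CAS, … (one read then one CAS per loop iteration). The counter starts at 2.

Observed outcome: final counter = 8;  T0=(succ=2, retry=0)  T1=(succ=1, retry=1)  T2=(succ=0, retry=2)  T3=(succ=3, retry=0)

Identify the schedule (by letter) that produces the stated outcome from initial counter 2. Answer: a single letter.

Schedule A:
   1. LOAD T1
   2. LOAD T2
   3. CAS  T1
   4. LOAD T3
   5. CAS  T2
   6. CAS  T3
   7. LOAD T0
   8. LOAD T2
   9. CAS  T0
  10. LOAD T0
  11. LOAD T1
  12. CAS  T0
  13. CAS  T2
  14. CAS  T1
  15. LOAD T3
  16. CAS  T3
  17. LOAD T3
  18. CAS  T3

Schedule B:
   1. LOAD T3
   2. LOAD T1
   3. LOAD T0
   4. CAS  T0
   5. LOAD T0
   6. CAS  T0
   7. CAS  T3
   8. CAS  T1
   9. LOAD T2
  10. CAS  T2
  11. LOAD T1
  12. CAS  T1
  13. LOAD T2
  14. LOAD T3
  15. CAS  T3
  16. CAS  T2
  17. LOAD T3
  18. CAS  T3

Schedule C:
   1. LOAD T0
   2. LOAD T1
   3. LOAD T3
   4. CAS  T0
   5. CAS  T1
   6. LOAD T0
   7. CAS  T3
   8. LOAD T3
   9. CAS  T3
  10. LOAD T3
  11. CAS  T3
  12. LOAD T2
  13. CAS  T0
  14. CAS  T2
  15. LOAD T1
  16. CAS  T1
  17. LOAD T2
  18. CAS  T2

Tracing schedule A:
   1) LOAD T1:  M=2  r_T1=2
   2) LOAD T2:  M=2  r_T2=2
   3) CAS  T1:  M=3  r_T1=2 ✓
   4) LOAD T3:  M=3  r_T3=3
   5) CAS  T2:  M=3  r_T2=2 ✗
   6) CAS  T3:  M=4  r_T3=3 ✓
   7) LOAD T0:  M=4  r_T0=4
   8) LOAD T2:  M=4  r_T2=4
   9) CAS  T0:  M=5  r_T0=4 ✓
  10) LOAD T0:  M=5  r_T0=5
  11) LOAD T1:  M=5  r_T1=5
  12) CAS  T0:  M=6  r_T0=5 ✓
  13) CAS  T2:  M=6  r_T2=4 ✗
  14) CAS  T1:  M=6  r_T1=5 ✗
  15) LOAD T3:  M=6  r_T3=6
  16) CAS  T3:  M=7  r_T3=6 ✓
  17) LOAD T3:  M=7  r_T3=7
  18) CAS  T3:  M=8  r_T3=7 ✓

A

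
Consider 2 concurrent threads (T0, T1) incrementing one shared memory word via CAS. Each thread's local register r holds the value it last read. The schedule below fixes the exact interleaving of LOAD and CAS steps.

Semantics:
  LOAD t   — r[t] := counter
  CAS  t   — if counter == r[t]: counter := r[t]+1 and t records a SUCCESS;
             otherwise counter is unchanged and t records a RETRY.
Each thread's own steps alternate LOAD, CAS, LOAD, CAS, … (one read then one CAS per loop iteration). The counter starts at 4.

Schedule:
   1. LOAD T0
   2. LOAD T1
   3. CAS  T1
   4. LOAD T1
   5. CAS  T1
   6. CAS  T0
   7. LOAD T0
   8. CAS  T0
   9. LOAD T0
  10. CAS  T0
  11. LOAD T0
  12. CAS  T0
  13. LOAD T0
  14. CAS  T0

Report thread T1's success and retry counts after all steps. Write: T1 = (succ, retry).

step 1: T0 LOAD ⇒ load; ctr=4 reg=4
step 2: T1 LOAD ⇒ load; ctr=4 reg=4
step 3: T1 CAS ⇒ ok; ctr=5 reg=4
step 4: T1 LOAD ⇒ load; ctr=5 reg=5
step 5: T1 CAS ⇒ ok; ctr=6 reg=5
step 6: T0 CAS ⇒ retry; ctr=6 reg=4
step 7: T0 LOAD ⇒ load; ctr=6 reg=6
step 8: T0 CAS ⇒ ok; ctr=7 reg=6
step 9: T0 LOAD ⇒ load; ctr=7 reg=7
step 10: T0 CAS ⇒ ok; ctr=8 reg=7
step 11: T0 LOAD ⇒ load; ctr=8 reg=8
step 12: T0 CAS ⇒ ok; ctr=9 reg=8
step 13: T0 LOAD ⇒ load; ctr=9 reg=9
step 14: T0 CAS ⇒ ok; ctr=10 reg=9

T1 = (2, 0)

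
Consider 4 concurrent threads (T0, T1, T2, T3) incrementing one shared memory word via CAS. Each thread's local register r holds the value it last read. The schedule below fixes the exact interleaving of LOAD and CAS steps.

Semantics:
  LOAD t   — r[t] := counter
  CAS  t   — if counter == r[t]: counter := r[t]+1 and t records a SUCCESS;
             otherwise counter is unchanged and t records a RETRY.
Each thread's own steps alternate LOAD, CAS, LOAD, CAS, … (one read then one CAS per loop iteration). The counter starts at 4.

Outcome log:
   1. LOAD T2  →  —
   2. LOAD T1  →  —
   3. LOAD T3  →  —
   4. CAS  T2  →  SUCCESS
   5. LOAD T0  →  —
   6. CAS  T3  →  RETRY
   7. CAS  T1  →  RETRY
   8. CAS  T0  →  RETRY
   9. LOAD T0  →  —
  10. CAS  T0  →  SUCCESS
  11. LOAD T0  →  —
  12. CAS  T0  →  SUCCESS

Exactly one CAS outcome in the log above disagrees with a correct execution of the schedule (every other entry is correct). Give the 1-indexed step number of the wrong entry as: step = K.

Re-executing:
#1 T2 reads 4
#2 T1 reads 4
#3 T3 reads 4
#4 T2 CAS(4→5) writes; counter now 5
#5 T0 reads 5
#6 T3 CAS(4→5) fails; counter now 5
#7 T1 CAS(4→5) fails; counter now 5
#8 T0 CAS(5→6) writes; counter now 6
#9 T0 reads 6
#10 T0 CAS(6→7) writes; counter now 7
#11 T0 reads 7
#12 T0 CAS(7→8) writes; counter now 8
Mismatch at 8.

step = 8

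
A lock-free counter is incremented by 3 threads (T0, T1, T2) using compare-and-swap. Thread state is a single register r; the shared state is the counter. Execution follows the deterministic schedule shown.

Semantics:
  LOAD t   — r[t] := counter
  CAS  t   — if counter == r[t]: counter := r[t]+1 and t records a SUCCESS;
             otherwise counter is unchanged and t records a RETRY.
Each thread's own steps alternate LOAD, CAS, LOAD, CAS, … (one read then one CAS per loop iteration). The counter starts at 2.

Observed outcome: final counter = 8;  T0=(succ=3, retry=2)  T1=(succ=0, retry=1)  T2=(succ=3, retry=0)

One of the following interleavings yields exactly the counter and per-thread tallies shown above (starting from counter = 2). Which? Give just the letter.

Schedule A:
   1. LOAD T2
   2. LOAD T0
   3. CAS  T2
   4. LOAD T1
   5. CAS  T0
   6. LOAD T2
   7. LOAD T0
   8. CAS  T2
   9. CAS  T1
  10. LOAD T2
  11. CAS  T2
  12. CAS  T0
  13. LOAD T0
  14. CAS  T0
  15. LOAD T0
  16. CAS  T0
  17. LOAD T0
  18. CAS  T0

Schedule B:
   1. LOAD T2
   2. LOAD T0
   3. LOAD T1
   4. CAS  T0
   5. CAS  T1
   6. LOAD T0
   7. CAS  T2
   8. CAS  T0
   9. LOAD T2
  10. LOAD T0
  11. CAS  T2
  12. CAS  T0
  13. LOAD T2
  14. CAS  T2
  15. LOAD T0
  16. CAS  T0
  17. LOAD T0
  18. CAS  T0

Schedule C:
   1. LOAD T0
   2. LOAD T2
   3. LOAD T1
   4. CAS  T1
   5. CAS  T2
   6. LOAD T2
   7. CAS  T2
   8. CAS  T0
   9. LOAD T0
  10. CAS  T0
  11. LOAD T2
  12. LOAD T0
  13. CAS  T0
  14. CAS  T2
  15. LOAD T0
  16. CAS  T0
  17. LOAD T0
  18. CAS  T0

Tracing schedule A:
1. LOAD T2 → mem=2 r[T2]=2 [LOAD]
2. LOAD T0 → mem=2 r[T0]=2 [LOAD]
3. CAS T2 → mem=3 r[T2]=2 [OK]
4. LOAD T1 → mem=3 r[T1]=3 [LOAD]
5. CAS T0 → mem=3 r[T0]=2 [RETRY]
6. LOAD T2 → mem=3 r[T2]=3 [LOAD]
7. LOAD T0 → mem=3 r[T0]=3 [LOAD]
8. CAS T2 → mem=4 r[T2]=3 [OK]
9. CAS T1 → mem=4 r[T1]=3 [RETRY]
10. LOAD T2 → mem=4 r[T2]=4 [LOAD]
11. CAS T2 → mem=5 r[T2]=4 [OK]
12. CAS T0 → mem=5 r[T0]=3 [RETRY]
13. LOAD T0 → mem=5 r[T0]=5 [LOAD]
14. CAS T0 → mem=6 r[T0]=5 [OK]
15. LOAD T0 → mem=6 r[T0]=6 [LOAD]
16. CAS T0 → mem=7 r[T0]=6 [OK]
17. LOAD T0 → mem=7 r[T0]=7 [LOAD]
18. CAS T0 → mem=8 r[T0]=7 [OK]

A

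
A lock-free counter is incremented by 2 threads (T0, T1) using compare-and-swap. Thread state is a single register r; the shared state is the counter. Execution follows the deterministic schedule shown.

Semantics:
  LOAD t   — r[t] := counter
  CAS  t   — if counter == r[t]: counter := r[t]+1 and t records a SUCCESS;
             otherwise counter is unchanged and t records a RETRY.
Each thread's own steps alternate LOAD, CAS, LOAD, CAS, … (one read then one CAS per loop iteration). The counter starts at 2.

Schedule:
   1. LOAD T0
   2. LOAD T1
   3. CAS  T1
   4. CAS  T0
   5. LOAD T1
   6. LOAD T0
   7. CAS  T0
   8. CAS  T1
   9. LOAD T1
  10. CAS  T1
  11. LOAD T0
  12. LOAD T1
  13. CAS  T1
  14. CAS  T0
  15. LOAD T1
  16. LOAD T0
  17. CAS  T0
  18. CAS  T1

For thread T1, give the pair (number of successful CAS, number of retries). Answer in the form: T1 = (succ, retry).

   1) LOAD T0:  M=2  r_T0=2
   2) LOAD T1:  M=2  r_T1=2
   3) CAS  T1:  M=3  r_T1=2 ✓
   4) CAS  T0:  M=3  r_T0=2 ✗
   5) LOAD T1:  M=3  r_T1=3
   6) LOAD T0:  M=3  r_T0=3
   7) CAS  T0:  M=4  r_T0=3 ✓
   8) CAS  T1:  M=4  r_T1=3 ✗
   9) LOAD T1:  M=4  r_T1=4
  10) CAS  T1:  M=5  r_T1=4 ✓
  11) LOAD T0:  M=5  r_T0=5
  12) LOAD T1:  M=5  r_T1=5
  13) CAS  T1:  M=6  r_T1=5 ✓
  14) CAS  T0:  M=6  r_T0=5 ✗
  15) LOAD T1:  M=6  r_T1=6
  16) LOAD T0:  M=6  r_T0=6
  17) CAS  T0:  M=7  r_T0=6 ✓
  18) CAS  T1:  M=7  r_T1=6 ✗

T1 = (3, 2)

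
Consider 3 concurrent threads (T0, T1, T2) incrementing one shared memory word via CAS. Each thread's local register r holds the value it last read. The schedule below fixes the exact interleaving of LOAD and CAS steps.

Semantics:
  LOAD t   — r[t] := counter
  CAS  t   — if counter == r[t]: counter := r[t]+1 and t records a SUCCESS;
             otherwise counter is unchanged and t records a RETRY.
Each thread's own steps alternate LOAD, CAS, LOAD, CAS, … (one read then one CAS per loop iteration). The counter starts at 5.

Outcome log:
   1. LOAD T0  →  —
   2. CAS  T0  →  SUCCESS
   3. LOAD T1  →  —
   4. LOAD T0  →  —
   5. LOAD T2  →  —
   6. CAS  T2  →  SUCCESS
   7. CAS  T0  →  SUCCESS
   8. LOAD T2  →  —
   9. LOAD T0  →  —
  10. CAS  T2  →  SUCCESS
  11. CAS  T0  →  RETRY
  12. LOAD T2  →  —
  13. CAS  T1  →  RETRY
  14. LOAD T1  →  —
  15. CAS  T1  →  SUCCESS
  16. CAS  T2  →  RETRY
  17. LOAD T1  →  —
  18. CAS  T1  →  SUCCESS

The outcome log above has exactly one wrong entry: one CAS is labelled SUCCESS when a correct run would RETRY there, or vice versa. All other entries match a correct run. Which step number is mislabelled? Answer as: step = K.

Correct run:
1. LOAD T0 → mem=5 r[T0]=5 [LOAD]
2. CAS T0 → mem=6 r[T0]=5 [OK]
3. LOAD T1 → mem=6 r[T1]=6 [LOAD]
4. LOAD T0 → mem=6 r[T0]=6 [LOAD]
5. LOAD T2 → mem=6 r[T2]=6 [LOAD]
6. CAS T2 → mem=7 r[T2]=6 [OK]
7. CAS T0 → mem=7 r[T0]=6 [RETRY]
8. LOAD T2 → mem=7 r[T2]=7 [LOAD]
9. LOAD T0 → mem=7 r[T0]=7 [LOAD]
10. CAS T2 → mem=8 r[T2]=7 [OK]
11. CAS T0 → mem=8 r[T0]=7 [RETRY]
12. LOAD T2 → mem=8 r[T2]=8 [LOAD]
13. CAS T1 → mem=8 r[T1]=6 [RETRY]
14. LOAD T1 → mem=8 r[T1]=8 [LOAD]
15. CAS T1 → mem=9 r[T1]=8 [OK]
16. CAS T2 → mem=9 r[T2]=8 [RETRY]
17. LOAD T1 → mem=9 r[T1]=9 [LOAD]
18. CAS T1 → mem=10 r[T1]=9 [OK]
Log disagrees first at step 7.

step = 7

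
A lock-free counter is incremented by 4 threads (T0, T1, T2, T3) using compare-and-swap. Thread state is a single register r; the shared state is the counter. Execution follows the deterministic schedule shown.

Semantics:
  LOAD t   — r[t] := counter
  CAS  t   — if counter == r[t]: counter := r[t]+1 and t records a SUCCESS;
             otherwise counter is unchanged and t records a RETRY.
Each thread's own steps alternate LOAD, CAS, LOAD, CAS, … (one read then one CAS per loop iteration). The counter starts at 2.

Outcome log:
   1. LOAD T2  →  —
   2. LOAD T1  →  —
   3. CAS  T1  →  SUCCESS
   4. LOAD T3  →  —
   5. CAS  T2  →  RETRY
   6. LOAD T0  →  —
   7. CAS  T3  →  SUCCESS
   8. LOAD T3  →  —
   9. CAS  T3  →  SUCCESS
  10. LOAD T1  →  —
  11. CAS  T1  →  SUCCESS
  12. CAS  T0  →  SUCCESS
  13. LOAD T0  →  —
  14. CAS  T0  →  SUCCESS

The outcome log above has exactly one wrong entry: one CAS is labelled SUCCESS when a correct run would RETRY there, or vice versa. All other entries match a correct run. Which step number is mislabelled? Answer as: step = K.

step = 12

Correct run:
#1 T2 reads 2
#2 T1 reads 2
#3 T1 CAS(2→3) writes; counter now 3
#4 T3 reads 3
#5 T2 CAS(2→3) fails; counter now 3
#6 T0 reads 3
#7 T3 CAS(3→4) writes; counter now 4
#8 T3 reads 4
#9 T3 CAS(4→5) writes; counter now 5
#10 T1 reads 5
#11 T1 CAS(5→6) writes; counter now 6
#12 T0 CAS(3→4) fails; counter now 6
#13 T0 reads 6
#14 T0 CAS(6→7) writes; counter now 7
Flip is step 12.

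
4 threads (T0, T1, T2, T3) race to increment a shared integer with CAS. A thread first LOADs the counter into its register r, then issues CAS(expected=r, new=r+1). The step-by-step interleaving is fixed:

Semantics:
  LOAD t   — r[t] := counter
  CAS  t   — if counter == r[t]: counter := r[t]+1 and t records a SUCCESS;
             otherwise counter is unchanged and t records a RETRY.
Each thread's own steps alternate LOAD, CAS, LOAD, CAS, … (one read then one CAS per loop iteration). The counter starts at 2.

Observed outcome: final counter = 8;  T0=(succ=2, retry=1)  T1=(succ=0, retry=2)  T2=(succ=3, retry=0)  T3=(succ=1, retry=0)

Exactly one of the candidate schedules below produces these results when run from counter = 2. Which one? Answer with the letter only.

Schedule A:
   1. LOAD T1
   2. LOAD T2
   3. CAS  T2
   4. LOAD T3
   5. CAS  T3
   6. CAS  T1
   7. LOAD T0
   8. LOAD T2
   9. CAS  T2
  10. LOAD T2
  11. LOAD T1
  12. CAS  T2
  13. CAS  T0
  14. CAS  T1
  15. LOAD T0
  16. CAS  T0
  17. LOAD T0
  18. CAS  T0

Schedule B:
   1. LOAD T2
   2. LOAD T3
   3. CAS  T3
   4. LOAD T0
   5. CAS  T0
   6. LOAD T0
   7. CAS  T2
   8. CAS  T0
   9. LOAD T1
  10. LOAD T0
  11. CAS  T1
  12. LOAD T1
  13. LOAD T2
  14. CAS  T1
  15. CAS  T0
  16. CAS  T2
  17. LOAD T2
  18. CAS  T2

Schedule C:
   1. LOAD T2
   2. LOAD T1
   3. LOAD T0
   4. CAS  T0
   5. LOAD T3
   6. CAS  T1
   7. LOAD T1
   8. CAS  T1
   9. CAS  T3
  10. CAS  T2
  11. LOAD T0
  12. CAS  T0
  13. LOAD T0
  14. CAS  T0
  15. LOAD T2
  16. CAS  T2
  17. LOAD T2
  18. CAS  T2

Simulating candidate A:
T1 LOAD — after: cnt=2, r=2 — load
T2 LOAD — after: cnt=2, r=2 — load
T2 CAS — after: cnt=3, r=2 — ok
T3 LOAD — after: cnt=3, r=3 — load
T3 CAS — after: cnt=4, r=3 — ok
T1 CAS — after: cnt=4, r=2 — retry
T0 LOAD — after: cnt=4, r=4 — load
T2 LOAD — after: cnt=4, r=4 — load
T2 CAS — after: cnt=5, r=4 — ok
T2 LOAD — after: cnt=5, r=5 — load
T1 LOAD — after: cnt=5, r=5 — load
T2 CAS — after: cnt=6, r=5 — ok
T0 CAS — after: cnt=6, r=4 — retry
T1 CAS — after: cnt=6, r=5 — retry
T0 LOAD — after: cnt=6, r=6 — load
T0 CAS — after: cnt=7, r=6 — ok
T0 LOAD — after: cnt=7, r=7 — load
T0 CAS — after: cnt=8, r=7 — ok

A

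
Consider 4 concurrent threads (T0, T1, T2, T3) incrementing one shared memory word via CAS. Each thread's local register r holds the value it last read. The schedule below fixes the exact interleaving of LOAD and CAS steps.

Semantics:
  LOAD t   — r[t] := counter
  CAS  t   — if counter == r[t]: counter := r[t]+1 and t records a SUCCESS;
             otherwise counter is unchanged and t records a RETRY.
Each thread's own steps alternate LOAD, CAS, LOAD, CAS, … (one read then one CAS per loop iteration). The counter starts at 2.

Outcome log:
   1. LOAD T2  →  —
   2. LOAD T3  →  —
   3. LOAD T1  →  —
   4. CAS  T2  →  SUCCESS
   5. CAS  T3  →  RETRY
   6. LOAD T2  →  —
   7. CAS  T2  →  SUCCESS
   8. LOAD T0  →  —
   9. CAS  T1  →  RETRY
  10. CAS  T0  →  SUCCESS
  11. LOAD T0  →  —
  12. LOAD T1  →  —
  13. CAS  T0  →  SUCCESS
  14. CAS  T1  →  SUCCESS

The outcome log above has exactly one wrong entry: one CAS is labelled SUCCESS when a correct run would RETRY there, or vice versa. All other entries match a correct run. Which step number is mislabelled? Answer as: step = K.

step = 14

Re-executing:
   1) LOAD T2:  M=2  r_T2=2
   2) LOAD T3:  M=2  r_T3=2
   3) LOAD T1:  M=2  r_T1=2
   4) CAS  T2:  M=3  r_T2=2 ✓
   5) CAS  T3:  M=3  r_T3=2 ✗
   6) LOAD T2:  M=3  r_T2=3
   7) CAS  T2:  M=4  r_T2=3 ✓
   8) LOAD T0:  M=4  r_T0=4
   9) CAS  T1:  M=4  r_T1=2 ✗
  10) CAS  T0:  M=5  r_T0=4 ✓
  11) LOAD T0:  M=5  r_T0=5
  12) LOAD T1:  M=5  r_T1=5
  13) CAS  T0:  M=6  r_T0=5 ✓
  14) CAS  T1:  M=6  r_T1=5 ✗
Log disagrees first at step 14.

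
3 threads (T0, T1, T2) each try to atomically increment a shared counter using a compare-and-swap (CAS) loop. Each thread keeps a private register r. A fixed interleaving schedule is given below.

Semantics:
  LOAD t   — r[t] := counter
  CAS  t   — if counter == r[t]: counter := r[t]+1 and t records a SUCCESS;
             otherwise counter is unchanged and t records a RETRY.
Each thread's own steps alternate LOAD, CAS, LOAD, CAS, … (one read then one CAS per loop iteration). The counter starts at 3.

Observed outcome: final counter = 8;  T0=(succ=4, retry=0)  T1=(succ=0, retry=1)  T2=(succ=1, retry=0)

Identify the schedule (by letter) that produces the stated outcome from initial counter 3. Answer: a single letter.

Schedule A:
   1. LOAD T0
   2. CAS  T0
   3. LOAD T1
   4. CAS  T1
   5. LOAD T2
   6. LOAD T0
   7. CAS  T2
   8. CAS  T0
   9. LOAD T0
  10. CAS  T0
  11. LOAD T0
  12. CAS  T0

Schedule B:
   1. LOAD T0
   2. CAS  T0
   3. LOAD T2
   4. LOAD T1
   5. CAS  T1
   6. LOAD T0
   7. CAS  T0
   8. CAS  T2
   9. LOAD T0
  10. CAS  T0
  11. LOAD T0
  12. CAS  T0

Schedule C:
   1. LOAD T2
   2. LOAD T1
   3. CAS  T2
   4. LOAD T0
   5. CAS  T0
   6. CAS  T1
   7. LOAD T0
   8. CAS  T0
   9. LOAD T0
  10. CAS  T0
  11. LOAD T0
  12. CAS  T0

Simulating candidate C:
#1 T2 reads 3
#2 T1 reads 3
#3 T2 CAS(3→4) writes; counter now 4
#4 T0 reads 4
#5 T0 CAS(4→5) writes; counter now 5
#6 T1 CAS(3→4) fails; counter now 5
#7 T0 reads 5
#8 T0 CAS(5→6) writes; counter now 6
#9 T0 reads 6
#10 T0 CAS(6→7) writes; counter now 7
#11 T0 reads 7
#12 T0 CAS(7→8) writes; counter now 8

C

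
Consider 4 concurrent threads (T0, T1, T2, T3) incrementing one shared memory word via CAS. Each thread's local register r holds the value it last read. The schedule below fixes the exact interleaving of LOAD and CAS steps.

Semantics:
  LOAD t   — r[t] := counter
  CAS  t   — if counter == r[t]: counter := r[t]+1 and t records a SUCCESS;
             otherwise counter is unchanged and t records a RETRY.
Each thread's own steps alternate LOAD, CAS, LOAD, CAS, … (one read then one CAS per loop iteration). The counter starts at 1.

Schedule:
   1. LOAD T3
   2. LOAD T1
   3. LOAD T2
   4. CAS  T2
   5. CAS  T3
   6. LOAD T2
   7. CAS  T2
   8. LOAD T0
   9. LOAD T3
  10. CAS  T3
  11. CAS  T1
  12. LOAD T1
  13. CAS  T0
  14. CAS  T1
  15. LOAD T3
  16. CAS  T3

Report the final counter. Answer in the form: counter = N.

counter = 6

1. LOAD T3 → mem=1 r[T3]=1 [LOAD]
2. LOAD T1 → mem=1 r[T1]=1 [LOAD]
3. LOAD T2 → mem=1 r[T2]=1 [LOAD]
4. CAS T2 → mem=2 r[T2]=1 [OK]
5. CAS T3 → mem=2 r[T3]=1 [RETRY]
6. LOAD T2 → mem=2 r[T2]=2 [LOAD]
7. CAS T2 → mem=3 r[T2]=2 [OK]
8. LOAD T0 → mem=3 r[T0]=3 [LOAD]
9. LOAD T3 → mem=3 r[T3]=3 [LOAD]
10. CAS T3 → mem=4 r[T3]=3 [OK]
11. CAS T1 → mem=4 r[T1]=1 [RETRY]
12. LOAD T1 → mem=4 r[T1]=4 [LOAD]
13. CAS T0 → mem=4 r[T0]=3 [RETRY]
14. CAS T1 → mem=5 r[T1]=4 [OK]
15. LOAD T3 → mem=5 r[T3]=5 [LOAD]
16. CAS T3 → mem=6 r[T3]=5 [OK]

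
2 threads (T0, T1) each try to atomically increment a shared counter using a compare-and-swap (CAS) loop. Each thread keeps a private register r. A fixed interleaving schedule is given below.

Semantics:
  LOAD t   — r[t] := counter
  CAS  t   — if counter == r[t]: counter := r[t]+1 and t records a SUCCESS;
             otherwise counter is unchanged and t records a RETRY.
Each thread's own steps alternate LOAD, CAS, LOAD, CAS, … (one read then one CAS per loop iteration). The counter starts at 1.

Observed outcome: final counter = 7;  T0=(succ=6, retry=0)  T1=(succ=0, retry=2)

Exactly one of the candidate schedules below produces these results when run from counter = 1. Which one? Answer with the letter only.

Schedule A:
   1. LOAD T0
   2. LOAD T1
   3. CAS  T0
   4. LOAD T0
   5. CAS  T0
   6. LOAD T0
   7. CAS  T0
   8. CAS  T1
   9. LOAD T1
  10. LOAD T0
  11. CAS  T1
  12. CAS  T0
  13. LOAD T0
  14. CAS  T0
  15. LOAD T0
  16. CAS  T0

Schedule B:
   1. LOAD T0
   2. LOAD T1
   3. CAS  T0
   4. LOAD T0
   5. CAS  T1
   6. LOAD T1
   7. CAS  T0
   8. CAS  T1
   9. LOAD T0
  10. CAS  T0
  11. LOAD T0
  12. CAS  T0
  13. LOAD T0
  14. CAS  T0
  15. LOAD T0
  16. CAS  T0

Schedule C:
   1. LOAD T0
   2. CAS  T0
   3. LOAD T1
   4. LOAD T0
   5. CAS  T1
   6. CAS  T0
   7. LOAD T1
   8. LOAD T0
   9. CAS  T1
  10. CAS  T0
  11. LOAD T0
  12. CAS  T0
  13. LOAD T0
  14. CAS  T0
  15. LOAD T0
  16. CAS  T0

Run B:
   1) LOAD T0:  M=1  r_T0=1
   2) LOAD T1:  M=1  r_T1=1
   3) CAS  T0:  M=2  r_T0=1 ✓
   4) LOAD T0:  M=2  r_T0=2
   5) CAS  T1:  M=2  r_T1=1 ✗
   6) LOAD T1:  M=2  r_T1=2
   7) CAS  T0:  M=3  r_T0=2 ✓
   8) CAS  T1:  M=3  r_T1=2 ✗
   9) LOAD T0:  M=3  r_T0=3
  10) CAS  T0:  M=4  r_T0=3 ✓
  11) LOAD T0:  M=4  r_T0=4
  12) CAS  T0:  M=5  r_T0=4 ✓
  13) LOAD T0:  M=5  r_T0=5
  14) CAS  T0:  M=6  r_T0=5 ✓
  15) LOAD T0:  M=6  r_T0=6
  16) CAS  T0:  M=7  r_T0=6 ✓

B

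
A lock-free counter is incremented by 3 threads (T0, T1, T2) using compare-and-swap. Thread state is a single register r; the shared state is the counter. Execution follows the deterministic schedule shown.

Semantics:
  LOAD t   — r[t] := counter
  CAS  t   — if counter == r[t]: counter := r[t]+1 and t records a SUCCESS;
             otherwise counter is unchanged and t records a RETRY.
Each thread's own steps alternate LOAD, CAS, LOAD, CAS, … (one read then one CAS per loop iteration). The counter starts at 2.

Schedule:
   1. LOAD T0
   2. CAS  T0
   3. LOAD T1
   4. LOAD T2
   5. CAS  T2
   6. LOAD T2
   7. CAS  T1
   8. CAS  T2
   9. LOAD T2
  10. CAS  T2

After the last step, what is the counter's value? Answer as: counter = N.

counter = 6

T0 LOAD — after: cnt=2, r=2 — load
T0 CAS — after: cnt=3, r=2 — ok
T1 LOAD — after: cnt=3, r=3 — load
T2 LOAD — after: cnt=3, r=3 — load
T2 CAS — after: cnt=4, r=3 — ok
T2 LOAD — after: cnt=4, r=4 — load
T1 CAS — after: cnt=4, r=3 — retry
T2 CAS — after: cnt=5, r=4 — ok
T2 LOAD — after: cnt=5, r=5 — load
T2 CAS — after: cnt=6, r=5 — ok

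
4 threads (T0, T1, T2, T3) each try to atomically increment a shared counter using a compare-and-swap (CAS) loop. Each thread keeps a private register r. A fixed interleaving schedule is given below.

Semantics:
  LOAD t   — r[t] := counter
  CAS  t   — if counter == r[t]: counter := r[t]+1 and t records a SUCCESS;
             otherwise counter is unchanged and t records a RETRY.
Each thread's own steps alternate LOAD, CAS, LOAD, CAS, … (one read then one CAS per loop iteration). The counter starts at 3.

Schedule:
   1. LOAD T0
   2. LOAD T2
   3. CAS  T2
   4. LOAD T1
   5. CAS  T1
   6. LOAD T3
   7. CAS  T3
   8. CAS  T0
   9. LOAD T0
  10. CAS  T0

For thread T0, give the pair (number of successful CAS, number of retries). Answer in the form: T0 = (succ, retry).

   1) LOAD T0:  M=3  r_T0=3
   2) LOAD T2:  M=3  r_T2=3
   3) CAS  T2:  M=4  r_T2=3 ✓
   4) LOAD T1:  M=4  r_T1=4
   5) CAS  T1:  M=5  r_T1=4 ✓
   6) LOAD T3:  M=5  r_T3=5
   7) CAS  T3:  M=6  r_T3=5 ✓
   8) CAS  T0:  M=6  r_T0=3 ✗
   9) LOAD T0:  M=6  r_T0=6
  10) CAS  T0:  M=7  r_T0=6 ✓

T0 = (1, 1)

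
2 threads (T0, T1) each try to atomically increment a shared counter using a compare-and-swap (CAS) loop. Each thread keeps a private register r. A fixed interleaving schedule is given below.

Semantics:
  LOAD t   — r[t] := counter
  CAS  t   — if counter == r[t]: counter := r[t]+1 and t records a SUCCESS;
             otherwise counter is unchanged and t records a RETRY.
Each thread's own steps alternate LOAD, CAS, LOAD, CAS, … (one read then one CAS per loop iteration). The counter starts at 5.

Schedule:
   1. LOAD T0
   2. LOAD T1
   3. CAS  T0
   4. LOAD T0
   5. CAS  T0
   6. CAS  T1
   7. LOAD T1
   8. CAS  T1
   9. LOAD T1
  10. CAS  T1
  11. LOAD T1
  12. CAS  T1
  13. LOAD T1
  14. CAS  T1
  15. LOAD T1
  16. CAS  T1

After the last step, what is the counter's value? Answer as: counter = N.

counter = 12

T0 LOAD — after: cnt=5, r=5 — load
T1 LOAD — after: cnt=5, r=5 — load
T0 CAS — after: cnt=6, r=5 — ok
T0 LOAD — after: cnt=6, r=6 — load
T0 CAS — after: cnt=7, r=6 — ok
T1 CAS — after: cnt=7, r=5 — retry
T1 LOAD — after: cnt=7, r=7 — load
T1 CAS — after: cnt=8, r=7 — ok
T1 LOAD — after: cnt=8, r=8 — load
T1 CAS — after: cnt=9, r=8 — ok
T1 LOAD — after: cnt=9, r=9 — load
T1 CAS — after: cnt=10, r=9 — ok
T1 LOAD — after: cnt=10, r=10 — load
T1 CAS — after: cnt=11, r=10 — ok
T1 LOAD — after: cnt=11, r=11 — load
T1 CAS — after: cnt=12, r=11 — ok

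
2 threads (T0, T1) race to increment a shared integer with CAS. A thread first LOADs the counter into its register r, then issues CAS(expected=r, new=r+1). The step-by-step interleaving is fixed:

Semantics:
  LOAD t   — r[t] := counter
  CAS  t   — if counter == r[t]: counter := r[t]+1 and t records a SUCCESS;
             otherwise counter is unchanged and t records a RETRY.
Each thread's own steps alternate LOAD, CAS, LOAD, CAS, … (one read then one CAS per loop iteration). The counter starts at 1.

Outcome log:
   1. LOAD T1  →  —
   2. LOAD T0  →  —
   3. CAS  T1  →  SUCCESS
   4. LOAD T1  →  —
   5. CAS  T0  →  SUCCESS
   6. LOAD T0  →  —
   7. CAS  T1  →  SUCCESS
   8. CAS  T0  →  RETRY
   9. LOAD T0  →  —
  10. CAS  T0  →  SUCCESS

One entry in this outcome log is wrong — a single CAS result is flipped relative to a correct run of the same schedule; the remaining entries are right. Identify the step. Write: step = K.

Correct run:
#1 T1 reads 1
#2 T0 reads 1
#3 T1 CAS(1→2) writes; counter now 2
#4 T1 reads 2
#5 T0 CAS(1→2) fails; counter now 2
#6 T0 reads 2
#7 T1 CAS(2→3) writes; counter now 3
#8 T0 CAS(2→3) fails; counter now 3
#9 T0 reads 3
#10 T0 CAS(3→4) writes; counter now 4
Log disagrees first at step 5.

step = 5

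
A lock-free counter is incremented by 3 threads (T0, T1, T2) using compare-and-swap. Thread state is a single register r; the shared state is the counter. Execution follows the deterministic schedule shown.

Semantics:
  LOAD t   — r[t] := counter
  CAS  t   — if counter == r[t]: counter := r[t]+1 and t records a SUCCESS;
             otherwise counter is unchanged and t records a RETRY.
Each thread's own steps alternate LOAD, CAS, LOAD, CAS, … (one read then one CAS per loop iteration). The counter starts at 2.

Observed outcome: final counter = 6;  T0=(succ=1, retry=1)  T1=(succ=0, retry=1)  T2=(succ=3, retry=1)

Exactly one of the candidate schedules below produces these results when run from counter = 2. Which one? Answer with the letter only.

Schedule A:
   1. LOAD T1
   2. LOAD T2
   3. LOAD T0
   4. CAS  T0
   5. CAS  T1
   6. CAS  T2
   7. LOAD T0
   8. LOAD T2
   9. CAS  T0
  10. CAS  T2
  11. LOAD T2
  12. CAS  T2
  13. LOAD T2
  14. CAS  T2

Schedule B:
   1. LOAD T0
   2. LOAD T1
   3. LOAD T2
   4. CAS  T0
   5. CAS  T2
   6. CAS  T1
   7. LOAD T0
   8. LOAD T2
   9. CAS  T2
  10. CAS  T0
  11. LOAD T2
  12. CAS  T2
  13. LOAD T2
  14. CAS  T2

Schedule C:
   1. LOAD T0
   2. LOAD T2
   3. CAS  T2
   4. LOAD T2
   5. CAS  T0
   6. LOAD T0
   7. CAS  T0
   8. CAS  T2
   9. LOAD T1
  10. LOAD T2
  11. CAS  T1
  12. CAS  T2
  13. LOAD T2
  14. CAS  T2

B

Tracing schedule B:
1. LOAD T0 → mem=2 r[T0]=2 [LOAD]
2. LOAD T1 → mem=2 r[T1]=2 [LOAD]
3. LOAD T2 → mem=2 r[T2]=2 [LOAD]
4. CAS T0 → mem=3 r[T0]=2 [OK]
5. CAS T2 → mem=3 r[T2]=2 [RETRY]
6. CAS T1 → mem=3 r[T1]=2 [RETRY]
7. LOAD T0 → mem=3 r[T0]=3 [LOAD]
8. LOAD T2 → mem=3 r[T2]=3 [LOAD]
9. CAS T2 → mem=4 r[T2]=3 [OK]
10. CAS T0 → mem=4 r[T0]=3 [RETRY]
11. LOAD T2 → mem=4 r[T2]=4 [LOAD]
12. CAS T2 → mem=5 r[T2]=4 [OK]
13. LOAD T2 → mem=5 r[T2]=5 [LOAD]
14. CAS T2 → mem=6 r[T2]=5 [OK]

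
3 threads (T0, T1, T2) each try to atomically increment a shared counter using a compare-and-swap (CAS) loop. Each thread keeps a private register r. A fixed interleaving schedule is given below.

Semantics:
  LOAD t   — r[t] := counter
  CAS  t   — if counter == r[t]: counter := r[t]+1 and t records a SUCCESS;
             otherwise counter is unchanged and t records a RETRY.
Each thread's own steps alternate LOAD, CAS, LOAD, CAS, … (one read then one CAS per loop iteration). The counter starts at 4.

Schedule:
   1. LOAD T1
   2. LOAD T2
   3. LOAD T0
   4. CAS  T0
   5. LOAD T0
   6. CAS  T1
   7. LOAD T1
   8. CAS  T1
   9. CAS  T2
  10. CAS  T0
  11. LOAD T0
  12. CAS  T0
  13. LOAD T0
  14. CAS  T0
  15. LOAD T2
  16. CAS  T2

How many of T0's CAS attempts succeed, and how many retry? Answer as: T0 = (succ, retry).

#1 T1 reads 4
#2 T2 reads 4
#3 T0 reads 4
#4 T0 CAS(4→5) writes; counter now 5
#5 T0 reads 5
#6 T1 CAS(4→5) fails; counter now 5
#7 T1 reads 5
#8 T1 CAS(5→6) writes; counter now 6
#9 T2 CAS(4→5) fails; counter now 6
#10 T0 CAS(5→6) fails; counter now 6
#11 T0 reads 6
#12 T0 CAS(6→7) writes; counter now 7
#13 T0 reads 7
#14 T0 CAS(7→8) writes; counter now 8
#15 T2 reads 8
#16 T2 CAS(8→9) writes; counter now 9

T0 = (3, 1)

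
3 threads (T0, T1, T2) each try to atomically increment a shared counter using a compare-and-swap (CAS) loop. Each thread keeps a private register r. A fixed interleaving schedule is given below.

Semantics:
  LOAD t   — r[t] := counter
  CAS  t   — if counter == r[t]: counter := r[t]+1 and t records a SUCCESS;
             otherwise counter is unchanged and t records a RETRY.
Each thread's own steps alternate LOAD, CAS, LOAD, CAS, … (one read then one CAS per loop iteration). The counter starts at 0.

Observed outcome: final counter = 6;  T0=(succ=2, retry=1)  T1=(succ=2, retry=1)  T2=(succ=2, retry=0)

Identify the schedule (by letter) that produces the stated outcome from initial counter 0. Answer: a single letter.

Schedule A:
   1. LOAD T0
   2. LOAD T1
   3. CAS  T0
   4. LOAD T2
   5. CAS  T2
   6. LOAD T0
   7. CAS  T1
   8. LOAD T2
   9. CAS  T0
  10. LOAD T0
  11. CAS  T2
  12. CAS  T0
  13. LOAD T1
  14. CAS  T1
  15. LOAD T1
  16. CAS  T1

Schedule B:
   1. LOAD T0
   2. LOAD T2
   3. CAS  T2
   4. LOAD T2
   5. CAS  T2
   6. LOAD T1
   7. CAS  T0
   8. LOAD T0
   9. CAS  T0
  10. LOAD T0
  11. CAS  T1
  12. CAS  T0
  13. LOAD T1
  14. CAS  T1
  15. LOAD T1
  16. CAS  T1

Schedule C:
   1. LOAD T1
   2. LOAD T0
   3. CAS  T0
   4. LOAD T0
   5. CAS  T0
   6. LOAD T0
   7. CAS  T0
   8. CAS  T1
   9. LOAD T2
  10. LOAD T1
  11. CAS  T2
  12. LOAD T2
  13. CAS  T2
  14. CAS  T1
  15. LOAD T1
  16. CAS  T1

Simulating candidate B:
#1 T0 reads 0
#2 T2 reads 0
#3 T2 CAS(0→1) writes; counter now 1
#4 T2 reads 1
#5 T2 CAS(1→2) writes; counter now 2
#6 T1 reads 2
#7 T0 CAS(0→1) fails; counter now 2
#8 T0 reads 2
#9 T0 CAS(2→3) writes; counter now 3
#10 T0 reads 3
#11 T1 CAS(2→3) fails; counter now 3
#12 T0 CAS(3→4) writes; counter now 4
#13 T1 reads 4
#14 T1 CAS(4→5) writes; counter now 5
#15 T1 reads 5
#16 T1 CAS(5→6) writes; counter now 6

B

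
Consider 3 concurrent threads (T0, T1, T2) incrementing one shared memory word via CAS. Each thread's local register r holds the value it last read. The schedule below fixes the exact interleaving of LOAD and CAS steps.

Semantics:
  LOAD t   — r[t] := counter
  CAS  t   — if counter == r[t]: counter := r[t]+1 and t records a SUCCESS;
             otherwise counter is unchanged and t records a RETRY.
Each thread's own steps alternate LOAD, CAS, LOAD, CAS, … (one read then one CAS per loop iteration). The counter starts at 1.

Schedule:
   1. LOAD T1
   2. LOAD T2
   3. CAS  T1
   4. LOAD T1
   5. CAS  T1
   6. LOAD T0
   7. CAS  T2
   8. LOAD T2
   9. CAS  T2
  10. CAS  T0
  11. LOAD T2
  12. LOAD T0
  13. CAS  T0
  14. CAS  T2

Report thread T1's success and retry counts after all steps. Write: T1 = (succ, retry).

[1] T1.load  rd  (counter 1, T1.r 1)
[2] T2.load  rd  (counter 1, T2.r 1)
[3] T1.cas  hit  (counter 2, T1.r 1)
[4] T1.load  rd  (counter 2, T1.r 2)
[5] T1.cas  hit  (counter 3, T1.r 2)
[6] T0.load  rd  (counter 3, T0.r 3)
[7] T2.cas  miss  (counter 3, T2.r 1)
[8] T2.load  rd  (counter 3, T2.r 3)
[9] T2.cas  hit  (counter 4, T2.r 3)
[10] T0.cas  miss  (counter 4, T0.r 3)
[11] T2.load  rd  (counter 4, T2.r 4)
[12] T0.load  rd  (counter 4, T0.r 4)
[13] T0.cas  hit  (counter 5, T0.r 4)
[14] T2.cas  miss  (counter 5, T2.r 4)

T1 = (2, 0)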